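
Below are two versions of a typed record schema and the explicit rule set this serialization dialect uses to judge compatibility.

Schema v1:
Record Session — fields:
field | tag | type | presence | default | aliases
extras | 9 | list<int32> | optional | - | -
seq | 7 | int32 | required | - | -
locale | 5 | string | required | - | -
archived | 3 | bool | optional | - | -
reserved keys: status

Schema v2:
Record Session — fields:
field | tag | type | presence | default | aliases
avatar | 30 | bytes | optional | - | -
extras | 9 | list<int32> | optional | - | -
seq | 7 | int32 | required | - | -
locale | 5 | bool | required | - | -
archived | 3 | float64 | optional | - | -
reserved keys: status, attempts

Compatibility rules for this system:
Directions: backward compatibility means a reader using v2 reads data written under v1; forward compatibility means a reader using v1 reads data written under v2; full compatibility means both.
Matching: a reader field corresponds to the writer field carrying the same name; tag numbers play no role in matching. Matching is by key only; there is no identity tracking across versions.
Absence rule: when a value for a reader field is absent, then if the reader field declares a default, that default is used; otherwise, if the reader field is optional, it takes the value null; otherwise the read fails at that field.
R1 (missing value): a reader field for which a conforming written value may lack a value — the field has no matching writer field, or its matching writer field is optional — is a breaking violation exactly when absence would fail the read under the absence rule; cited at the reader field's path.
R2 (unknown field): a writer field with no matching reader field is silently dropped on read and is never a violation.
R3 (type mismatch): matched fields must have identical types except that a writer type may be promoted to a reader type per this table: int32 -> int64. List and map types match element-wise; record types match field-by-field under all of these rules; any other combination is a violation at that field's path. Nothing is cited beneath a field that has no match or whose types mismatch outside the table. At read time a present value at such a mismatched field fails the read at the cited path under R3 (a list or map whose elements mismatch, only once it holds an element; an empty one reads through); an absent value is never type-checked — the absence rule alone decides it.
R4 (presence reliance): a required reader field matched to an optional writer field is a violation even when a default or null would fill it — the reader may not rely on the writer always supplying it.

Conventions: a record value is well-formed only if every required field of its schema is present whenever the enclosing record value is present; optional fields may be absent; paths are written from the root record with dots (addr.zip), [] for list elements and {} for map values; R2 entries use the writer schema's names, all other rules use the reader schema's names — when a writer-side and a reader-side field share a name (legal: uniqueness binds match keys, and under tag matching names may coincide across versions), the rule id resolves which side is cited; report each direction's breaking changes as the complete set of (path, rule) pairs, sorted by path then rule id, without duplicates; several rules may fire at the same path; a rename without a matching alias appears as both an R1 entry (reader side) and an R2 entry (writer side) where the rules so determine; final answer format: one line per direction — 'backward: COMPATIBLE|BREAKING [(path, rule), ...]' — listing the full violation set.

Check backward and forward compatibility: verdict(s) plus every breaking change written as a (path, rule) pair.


the writer's type comes first in each Session pair
backward analysis of Session with v2 as reader and v1 as writer:
  avatar has no writer counterpart
  extras <- extras (list<int32> -> list<int32>, writer optional)
  seq <- seq (int32 -> int32, writer required)
  locale <- locale (string -> bool, writer required)
  archived <- archived (bool -> float64, writer optional)
  breaking: (archived, R3)
  breaking: (locale, R3)
  backward on Session therefore BREAKING (2)
forward analysis of Session with v1 as reader and v2 as writer:
  extras <- extras (list<int32> -> list<int32>, writer optional)
  seq <- seq (int32 -> int32, writer required)
  locale <- locale (bool -> string, writer required)
  archived <- archived (float64 -> bool, writer optional)
  avatar (writer side), unknown to reader
  breaking: (archived, R3)
  breaking: (locale, R3)
  forward on Session therefore BREAKING (2)

backward: BREAKING [(archived, R3), (locale, R3)]; forward: BREAKING [(archived, R3), (locale, R3)]


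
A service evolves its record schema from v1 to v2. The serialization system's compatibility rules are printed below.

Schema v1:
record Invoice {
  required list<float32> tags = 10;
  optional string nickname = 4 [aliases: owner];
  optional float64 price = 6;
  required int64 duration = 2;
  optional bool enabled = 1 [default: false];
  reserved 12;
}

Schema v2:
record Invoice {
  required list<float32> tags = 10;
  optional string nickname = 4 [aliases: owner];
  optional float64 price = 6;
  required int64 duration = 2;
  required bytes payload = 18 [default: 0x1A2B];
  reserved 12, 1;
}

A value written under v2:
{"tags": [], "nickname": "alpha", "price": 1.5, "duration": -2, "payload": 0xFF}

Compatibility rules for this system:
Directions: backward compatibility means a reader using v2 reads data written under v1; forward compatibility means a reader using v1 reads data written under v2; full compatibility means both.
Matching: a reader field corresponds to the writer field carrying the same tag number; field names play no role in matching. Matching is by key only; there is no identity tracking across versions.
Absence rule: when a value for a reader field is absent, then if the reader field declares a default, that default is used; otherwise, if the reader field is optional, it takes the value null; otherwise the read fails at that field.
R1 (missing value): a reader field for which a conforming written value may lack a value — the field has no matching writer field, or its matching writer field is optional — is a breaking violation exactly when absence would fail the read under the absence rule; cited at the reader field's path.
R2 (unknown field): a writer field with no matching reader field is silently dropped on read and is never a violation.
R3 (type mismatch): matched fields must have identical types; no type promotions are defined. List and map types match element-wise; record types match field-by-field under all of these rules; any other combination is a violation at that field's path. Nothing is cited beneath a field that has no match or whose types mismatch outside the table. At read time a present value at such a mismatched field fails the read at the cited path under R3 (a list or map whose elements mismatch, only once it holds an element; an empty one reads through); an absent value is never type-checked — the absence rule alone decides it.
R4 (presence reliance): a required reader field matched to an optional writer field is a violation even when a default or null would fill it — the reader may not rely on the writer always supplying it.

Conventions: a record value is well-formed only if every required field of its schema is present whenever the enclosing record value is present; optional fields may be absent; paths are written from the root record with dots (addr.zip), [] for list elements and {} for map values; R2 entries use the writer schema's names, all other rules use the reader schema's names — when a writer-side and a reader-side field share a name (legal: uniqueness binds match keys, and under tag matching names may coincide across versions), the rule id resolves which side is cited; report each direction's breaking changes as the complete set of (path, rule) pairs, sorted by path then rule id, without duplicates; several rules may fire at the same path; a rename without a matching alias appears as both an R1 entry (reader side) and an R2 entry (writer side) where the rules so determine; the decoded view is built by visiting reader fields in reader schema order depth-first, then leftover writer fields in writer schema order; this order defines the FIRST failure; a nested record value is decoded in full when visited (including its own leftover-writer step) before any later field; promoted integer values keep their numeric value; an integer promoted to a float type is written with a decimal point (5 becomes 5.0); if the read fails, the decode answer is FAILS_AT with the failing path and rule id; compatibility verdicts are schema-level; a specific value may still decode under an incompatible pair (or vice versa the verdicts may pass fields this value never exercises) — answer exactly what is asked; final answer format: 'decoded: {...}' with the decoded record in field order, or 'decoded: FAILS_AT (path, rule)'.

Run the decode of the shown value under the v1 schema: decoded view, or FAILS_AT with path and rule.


in Invoice below, arrows point writer -> reader
decode (reader v1):
  tags := []
  nickname := "alpha"
  price := 1.5
  duration := -2
  enabled := false (missing; default applied)
  writer payload: no reader field; dropped
  => decoded: {"tags": [], "nickname": "alpha", "price": 1.5, "duration": -2, "enabled": false}
checking off the Invoice differences that do not matter here:
  added field payload to record Invoice: required bytes, tag 18, default 0x1A2B (in v2 it sits last) -> inert under this dialect — no rule fires on Invoice and the result does not move
  removed field enabled from record Invoice (its key 1 joins the reserved list) -> inert under this dialect — no rule fires on Invoice and the result does not move

decoded: {"tags": [], "nickname": "alpha", "price": 1.5, "duration": -2, "enabled": false}


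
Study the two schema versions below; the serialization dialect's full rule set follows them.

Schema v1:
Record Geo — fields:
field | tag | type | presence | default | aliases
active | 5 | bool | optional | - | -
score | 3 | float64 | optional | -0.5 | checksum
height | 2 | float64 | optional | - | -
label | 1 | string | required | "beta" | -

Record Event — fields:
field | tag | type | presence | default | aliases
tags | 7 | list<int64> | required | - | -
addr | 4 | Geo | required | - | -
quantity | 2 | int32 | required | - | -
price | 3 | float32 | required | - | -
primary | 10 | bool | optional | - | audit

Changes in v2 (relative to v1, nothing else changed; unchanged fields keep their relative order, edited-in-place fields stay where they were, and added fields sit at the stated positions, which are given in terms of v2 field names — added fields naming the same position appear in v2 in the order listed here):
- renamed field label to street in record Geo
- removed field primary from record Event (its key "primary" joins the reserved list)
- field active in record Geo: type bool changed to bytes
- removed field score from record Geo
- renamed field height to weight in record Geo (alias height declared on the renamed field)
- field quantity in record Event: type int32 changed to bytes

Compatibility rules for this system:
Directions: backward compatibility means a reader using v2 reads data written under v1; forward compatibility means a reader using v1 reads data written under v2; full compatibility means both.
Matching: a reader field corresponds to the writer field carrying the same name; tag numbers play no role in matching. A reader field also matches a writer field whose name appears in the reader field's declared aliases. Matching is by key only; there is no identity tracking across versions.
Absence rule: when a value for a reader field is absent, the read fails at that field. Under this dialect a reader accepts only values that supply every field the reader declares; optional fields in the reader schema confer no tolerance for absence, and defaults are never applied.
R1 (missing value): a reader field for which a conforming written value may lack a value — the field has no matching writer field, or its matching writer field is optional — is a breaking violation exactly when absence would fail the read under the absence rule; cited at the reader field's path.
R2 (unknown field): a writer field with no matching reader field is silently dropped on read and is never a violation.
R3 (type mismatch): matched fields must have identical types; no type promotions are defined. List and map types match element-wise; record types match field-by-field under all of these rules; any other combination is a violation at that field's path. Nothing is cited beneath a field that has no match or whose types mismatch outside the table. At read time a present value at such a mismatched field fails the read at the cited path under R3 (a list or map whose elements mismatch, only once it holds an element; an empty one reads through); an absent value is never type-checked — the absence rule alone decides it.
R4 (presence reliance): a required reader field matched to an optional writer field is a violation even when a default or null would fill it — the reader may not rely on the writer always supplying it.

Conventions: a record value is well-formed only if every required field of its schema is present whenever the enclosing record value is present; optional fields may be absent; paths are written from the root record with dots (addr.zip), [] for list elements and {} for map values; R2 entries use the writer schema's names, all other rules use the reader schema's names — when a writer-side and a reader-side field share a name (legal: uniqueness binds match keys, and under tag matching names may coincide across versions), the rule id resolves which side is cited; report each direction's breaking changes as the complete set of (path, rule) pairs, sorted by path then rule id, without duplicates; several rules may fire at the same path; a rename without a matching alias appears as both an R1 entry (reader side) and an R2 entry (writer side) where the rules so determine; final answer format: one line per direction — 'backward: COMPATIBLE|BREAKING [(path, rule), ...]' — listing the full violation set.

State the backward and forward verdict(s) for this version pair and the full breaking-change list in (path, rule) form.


arrows below run writer -> reader for Event
backward pass over Event, reader schema v2, writer schema v1:
  tags: paired with writer tags (list<int64> -> list<int64>; writer required)
  addr: paired with writer addr (Geo -> Geo; writer required)
  quantity: paired with writer quantity (int32 -> bytes; writer required)
  price: paired with writer price (float32 -> float32; writer required)
  writer primary: unknown to reader
  addr.active: paired with writer addr.active (bool -> bytes; writer optional)
  addr.weight: paired with writer addr.height (float64 -> float64; writer optional)
  addr.street: no writer-side match
  writer addr.score: unknown to reader
  writer addr.label: unknown to reader
  rule R1 violated at addr.active
  rule R3 violated at addr.active
  rule R1 violated at addr.street
  rule R1 violated at addr.weight
  rule R3 violated at quantity
  backward on Event therefore BREAKING (5)
forward pass over Event, reader schema v1, writer schema v2:
  tags: paired with writer tags (list<int64> -> list<int64>; writer required)
  addr: paired with writer addr (Geo -> Geo; writer required)
  quantity: paired with writer quantity (bytes -> int32; writer required)
  price: paired with writer price (float32 -> float32; writer required)
  primary: no writer-side match
  addr.active: paired with writer addr.active (bytes -> bool; writer optional)
  addr.score: no writer-side match
  addr.height: no writer-side match
  addr.label: no writer-side match
  writer addr.weight: unknown to reader
  writer addr.street: unknown to reader
  rule R1 violated at addr.active
  rule R3 violated at addr.active
  rule R1 violated at addr.height
  rule R1 violated at addr.label
  rule R1 violated at addr.score
  rule R1 violated at primary
  rule R3 violated at quantity
  forward on Event therefore BREAKING (7)

backward: BREAKING [(addr.active, R1), (addr.active, R3), (addr.street, R1), (addr.weight, R1), (quantity, R3)]; forward: BREAKING [(addr.active, R1), (addr.active, R3), (addr.height, R1), (addr.label, R1), (addr.score, R1), (primary, R1), (quantity, R3)]


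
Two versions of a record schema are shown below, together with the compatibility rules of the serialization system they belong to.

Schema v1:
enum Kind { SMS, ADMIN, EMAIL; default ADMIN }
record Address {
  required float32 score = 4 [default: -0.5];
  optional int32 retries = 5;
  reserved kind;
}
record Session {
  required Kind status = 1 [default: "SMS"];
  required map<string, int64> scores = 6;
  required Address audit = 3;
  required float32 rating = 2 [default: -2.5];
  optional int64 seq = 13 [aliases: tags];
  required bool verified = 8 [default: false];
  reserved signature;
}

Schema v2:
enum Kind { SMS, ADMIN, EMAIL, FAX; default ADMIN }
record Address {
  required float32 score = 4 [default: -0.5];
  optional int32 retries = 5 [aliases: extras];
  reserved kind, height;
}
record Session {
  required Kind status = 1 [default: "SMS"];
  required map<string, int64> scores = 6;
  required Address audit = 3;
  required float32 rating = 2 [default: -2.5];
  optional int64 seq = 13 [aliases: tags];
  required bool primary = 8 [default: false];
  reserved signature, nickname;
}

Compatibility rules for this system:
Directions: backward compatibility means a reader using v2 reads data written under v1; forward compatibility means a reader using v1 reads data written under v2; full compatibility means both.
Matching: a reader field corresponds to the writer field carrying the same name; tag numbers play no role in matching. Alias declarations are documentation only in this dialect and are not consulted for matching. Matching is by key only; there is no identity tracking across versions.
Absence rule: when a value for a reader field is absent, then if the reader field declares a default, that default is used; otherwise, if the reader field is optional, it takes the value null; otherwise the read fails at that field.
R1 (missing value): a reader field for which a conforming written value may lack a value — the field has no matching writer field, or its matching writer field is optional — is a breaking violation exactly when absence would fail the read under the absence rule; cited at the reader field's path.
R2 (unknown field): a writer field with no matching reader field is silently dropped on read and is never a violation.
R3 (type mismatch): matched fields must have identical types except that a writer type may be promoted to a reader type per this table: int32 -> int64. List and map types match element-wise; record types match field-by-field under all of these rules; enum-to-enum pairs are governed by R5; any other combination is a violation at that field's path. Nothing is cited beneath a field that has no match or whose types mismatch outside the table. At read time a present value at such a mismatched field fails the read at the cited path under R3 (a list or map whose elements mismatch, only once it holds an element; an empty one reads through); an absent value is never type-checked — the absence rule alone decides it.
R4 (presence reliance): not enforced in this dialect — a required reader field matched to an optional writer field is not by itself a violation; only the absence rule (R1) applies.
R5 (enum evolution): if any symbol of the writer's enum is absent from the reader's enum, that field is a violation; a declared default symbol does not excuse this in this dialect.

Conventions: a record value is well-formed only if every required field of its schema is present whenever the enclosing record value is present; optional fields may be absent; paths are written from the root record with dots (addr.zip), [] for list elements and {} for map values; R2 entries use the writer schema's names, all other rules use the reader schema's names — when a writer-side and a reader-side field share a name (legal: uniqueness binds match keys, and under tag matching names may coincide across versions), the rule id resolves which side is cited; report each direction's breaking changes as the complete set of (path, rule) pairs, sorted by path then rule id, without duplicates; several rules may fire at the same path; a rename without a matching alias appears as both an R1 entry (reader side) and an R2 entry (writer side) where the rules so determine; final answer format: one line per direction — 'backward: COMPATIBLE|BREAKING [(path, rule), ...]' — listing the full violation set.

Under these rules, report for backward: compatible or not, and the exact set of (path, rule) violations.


arrows below run writer -> reader for Session
backward for Session (reader v2, writer v1):
  writer required, Kind -> Kind: reader status maps from writer status
  writer required, map<string, int64> -> map<string, int64>: reader scores maps from writer scores
  writer required, Address -> Address: reader audit maps from writer audit
  writer required, float32 -> float32: reader rating maps from writer rating
  writer optional, int64 -> int64: reader seq maps from writer seq
  primary: no writer-side match
  leftover writer field: verified
  writer required, float32 -> float32: reader audit.score maps from writer audit.score
  writer optional, int32 -> int32: reader audit.retries maps from writer audit.retries
  => backward verdict for Session: COMPATIBLE, no violations
ruling out the remaining Session differences:
  enum Kind (field status in record Session): symbol FAX added -> fires only in the forward direction of Session, which is not asked here
  renamed field verified to primary in record Session -> fires no rule on Session, leaving the asked answer as it is

backward: COMPATIBLE []


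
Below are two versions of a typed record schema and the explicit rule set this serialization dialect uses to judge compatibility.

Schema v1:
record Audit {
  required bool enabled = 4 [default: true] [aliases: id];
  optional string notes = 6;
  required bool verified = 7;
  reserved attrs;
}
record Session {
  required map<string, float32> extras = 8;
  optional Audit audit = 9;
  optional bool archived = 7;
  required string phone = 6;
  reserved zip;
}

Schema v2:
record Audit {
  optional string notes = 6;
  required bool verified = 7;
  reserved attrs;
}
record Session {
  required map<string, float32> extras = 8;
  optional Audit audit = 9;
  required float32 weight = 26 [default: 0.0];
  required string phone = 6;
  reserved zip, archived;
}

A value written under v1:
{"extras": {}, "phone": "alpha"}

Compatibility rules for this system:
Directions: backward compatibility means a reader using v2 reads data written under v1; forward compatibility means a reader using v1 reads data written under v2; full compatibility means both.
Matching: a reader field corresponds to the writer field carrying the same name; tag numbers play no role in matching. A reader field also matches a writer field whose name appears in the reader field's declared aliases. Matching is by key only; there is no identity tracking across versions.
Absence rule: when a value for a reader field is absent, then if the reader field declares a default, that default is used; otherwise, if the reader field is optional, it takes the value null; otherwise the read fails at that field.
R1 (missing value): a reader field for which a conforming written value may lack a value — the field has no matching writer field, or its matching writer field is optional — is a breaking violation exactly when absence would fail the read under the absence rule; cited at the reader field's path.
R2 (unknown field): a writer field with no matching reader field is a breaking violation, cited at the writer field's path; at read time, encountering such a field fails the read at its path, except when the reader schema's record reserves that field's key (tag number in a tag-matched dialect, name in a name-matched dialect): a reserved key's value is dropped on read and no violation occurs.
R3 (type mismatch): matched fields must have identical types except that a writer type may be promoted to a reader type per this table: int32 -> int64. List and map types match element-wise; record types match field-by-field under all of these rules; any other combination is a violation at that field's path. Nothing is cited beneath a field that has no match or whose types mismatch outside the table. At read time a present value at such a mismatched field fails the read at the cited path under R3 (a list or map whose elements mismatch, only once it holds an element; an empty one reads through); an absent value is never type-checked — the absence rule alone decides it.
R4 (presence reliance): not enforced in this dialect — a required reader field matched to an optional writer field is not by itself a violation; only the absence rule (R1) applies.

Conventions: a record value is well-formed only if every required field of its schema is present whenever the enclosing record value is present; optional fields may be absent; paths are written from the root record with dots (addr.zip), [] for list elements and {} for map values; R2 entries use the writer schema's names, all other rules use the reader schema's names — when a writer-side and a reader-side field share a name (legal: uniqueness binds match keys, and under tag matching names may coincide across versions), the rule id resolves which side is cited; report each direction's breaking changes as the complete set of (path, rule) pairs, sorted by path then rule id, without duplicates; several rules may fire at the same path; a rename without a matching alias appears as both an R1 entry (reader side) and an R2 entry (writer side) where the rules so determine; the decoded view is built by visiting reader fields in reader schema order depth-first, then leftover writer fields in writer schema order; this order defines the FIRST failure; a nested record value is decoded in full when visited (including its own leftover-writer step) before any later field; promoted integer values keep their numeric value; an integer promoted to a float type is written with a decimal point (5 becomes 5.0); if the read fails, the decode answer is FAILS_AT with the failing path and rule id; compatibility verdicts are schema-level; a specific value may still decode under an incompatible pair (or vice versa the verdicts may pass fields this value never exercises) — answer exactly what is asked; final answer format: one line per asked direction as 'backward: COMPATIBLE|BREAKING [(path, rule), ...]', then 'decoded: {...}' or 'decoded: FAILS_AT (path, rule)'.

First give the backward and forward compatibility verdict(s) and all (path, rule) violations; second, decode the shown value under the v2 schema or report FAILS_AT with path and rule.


backward: BREAKING [(audit.enabled, R2)]; forward: BREAKING [(weight, R2)]; decoded: {"extras": {}, "audit": null, "weight": 0.0, "phone": "alpha"}

the writer's type comes first in each Session pair
backward analysis of Session with v2 as reader and v1 as writer:
  extras: paired with writer extras (map<string, float32> -> map<string, float32>; writer required)
  audit: paired with writer audit (Audit -> Audit; writer optional)
  weight: no writer match
  phone: paired with writer phone (string -> string; writer required)
  leftover writer field: archived
  audit.notes: paired with writer audit.notes (string -> string; writer optional)
  audit.verified: paired with writer audit.verified (bool -> bool; writer required)
  leftover writer field: audit.enabled
  violation R2 at audit.enabled
  => backward: BREAKING (1)
forward analysis of Session with v1 as reader and v2 as writer:
  extras: paired with writer extras (map<string, float32> -> map<string, float32>; writer required)
  audit: paired with writer audit (Audit -> Audit; writer optional)
  archived: no writer match
  phone: paired with writer phone (string -> string; writer required)
  leftover writer field: weight
  audit.enabled: no writer match
  audit.notes: paired with writer audit.notes (string -> string; writer optional)
  audit.verified: paired with writer audit.verified (bool -> bool; writer required)
  violation R2 at weight
  => forward: BREAKING (1)
decode walk for Session under reader schema v2:
  extras := {}
  audit := null (missing; optional => null)
  weight := 0.0 (missing; default applied)
  phone := "alpha"
  => decoded: {"extras": {}, "audit": null, "weight": 0.0, "phone": "alpha"}


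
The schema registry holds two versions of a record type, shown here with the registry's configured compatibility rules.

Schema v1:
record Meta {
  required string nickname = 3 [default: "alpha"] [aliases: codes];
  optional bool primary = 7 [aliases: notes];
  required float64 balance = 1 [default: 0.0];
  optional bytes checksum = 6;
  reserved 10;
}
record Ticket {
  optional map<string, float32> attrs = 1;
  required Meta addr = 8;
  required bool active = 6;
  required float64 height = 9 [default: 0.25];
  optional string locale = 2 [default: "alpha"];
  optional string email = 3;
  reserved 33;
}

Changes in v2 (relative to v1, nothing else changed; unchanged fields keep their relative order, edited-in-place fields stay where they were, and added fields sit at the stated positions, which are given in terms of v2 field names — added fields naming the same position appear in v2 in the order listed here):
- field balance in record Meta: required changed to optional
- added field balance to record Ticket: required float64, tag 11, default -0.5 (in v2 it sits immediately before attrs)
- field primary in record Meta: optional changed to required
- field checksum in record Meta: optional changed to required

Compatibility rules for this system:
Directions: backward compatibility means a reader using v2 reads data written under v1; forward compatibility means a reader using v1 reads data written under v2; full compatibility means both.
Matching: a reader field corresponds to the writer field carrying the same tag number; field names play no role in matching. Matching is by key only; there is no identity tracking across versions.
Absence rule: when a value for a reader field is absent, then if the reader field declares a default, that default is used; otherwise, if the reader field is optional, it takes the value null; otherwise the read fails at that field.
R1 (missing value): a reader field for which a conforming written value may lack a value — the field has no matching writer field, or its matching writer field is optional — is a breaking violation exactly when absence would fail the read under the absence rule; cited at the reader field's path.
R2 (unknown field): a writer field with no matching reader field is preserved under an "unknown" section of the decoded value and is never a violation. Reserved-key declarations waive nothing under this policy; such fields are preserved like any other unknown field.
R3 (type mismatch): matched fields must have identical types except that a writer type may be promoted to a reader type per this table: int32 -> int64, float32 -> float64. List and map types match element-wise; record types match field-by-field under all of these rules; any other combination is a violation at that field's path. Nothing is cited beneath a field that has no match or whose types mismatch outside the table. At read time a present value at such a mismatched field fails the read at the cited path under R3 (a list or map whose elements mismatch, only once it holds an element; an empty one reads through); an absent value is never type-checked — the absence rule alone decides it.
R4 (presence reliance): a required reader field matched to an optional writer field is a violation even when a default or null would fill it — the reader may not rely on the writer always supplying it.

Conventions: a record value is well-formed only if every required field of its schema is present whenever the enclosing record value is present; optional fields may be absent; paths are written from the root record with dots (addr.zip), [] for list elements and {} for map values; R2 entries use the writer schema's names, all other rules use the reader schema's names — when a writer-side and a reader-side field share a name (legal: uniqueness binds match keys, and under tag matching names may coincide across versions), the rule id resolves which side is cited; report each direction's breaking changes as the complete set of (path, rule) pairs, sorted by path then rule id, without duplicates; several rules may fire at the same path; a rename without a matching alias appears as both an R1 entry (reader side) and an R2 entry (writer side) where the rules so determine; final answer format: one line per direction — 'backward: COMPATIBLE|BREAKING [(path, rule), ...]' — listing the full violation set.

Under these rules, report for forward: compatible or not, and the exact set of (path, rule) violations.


forward: BREAKING [(addr.balance, R4)]

in Ticket below, arrows point writer -> reader
forward for Ticket (reader v1, writer v2):
  map<string, float32> -> map<string, float32>, writer optional: attrs aligns to attrs
  Meta -> Meta, writer required: addr aligns to addr
  bool -> bool, writer required: active aligns to active
  float64 -> float64, writer required: height aligns to height
  string -> string, writer optional: locale aligns to locale
  string -> string, writer optional: email aligns to email
  writer balance: unknown to reader
  string -> string, writer required: addr.nickname aligns to addr.nickname
  bool -> bool, writer required: addr.primary aligns to addr.primary
  float64 -> float64, writer optional: addr.balance aligns to addr.balance
  bytes -> bytes, writer required: addr.checksum aligns to addr.checksum
  violation R4 at addr.balance
  forward on Ticket therefore BREAKING (1)
the rest of the Ticket diff is inert for this question:
  added field balance to record Ticket: required float64, tag 11, default -0.5 (in v2 it sits immediately before attrs) -> triggers nothing under Ticket's printed rules — same verdict
  field primary in record Meta: optional changed to required -> affects backward compatibility only, which is not asked
  field checksum in record Meta: optional changed to required -> affects backward compatibility only, which is not asked


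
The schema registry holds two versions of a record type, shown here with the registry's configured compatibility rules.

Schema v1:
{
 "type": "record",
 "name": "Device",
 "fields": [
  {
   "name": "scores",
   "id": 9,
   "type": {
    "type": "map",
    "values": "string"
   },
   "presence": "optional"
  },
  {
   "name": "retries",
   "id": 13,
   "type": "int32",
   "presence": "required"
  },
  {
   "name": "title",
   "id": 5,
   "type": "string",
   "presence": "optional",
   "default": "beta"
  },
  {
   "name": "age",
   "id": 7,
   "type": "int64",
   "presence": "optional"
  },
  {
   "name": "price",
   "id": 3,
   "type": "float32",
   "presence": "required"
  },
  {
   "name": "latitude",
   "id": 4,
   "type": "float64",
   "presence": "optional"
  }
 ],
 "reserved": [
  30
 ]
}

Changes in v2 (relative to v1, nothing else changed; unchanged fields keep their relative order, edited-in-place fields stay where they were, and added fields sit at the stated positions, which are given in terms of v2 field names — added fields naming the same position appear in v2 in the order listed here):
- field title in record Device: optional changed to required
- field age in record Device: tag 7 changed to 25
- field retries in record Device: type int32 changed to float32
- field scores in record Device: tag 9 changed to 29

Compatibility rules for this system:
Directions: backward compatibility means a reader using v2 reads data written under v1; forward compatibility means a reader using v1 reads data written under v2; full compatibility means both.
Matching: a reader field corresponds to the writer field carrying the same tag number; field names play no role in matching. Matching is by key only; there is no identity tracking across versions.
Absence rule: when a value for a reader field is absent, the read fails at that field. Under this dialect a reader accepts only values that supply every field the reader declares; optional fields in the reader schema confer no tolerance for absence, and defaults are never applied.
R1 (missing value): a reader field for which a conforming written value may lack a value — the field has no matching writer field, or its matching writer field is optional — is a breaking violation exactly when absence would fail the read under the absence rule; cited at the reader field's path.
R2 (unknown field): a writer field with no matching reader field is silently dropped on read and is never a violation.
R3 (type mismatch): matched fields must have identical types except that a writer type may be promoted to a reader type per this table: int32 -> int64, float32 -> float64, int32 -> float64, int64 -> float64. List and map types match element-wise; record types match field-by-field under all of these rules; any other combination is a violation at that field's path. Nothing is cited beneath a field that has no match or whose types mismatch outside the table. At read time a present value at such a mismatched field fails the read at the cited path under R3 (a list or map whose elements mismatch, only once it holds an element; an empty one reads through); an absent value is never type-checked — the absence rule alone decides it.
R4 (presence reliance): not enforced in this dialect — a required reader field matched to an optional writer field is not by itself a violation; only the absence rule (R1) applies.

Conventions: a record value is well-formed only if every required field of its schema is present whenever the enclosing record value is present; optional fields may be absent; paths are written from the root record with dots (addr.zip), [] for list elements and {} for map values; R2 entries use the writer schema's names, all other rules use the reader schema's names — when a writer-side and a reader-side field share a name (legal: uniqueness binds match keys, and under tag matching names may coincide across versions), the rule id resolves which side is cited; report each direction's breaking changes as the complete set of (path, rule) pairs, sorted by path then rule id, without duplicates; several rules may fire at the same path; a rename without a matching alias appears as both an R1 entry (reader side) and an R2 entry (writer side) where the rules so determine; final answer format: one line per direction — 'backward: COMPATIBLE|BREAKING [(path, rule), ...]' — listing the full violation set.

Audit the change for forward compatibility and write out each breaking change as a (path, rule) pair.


forward: BREAKING [(age, R1), (latitude, R1), (retries, R3), (scores, R1)]

the writer's type comes first in each Device pair
forward analysis of Device with v1 as reader and v2 as writer:
  scores: no writer-side match
  retries <- retries (float32 -> int32, writer required)
  title <- title (string -> string, writer required)
  age: no writer-side match
  price <- price (float32 -> float32, writer required)
  latitude <- latitude (float64 -> float64, writer optional)
  scores (writer side), unknown to reader
  age (writer side), unknown to reader
  breaking: (age, R1)
  breaking: (latitude, R1)
  breaking: (retries, R3)
  breaking: (scores, R1)
  forward on Device therefore BREAKING (4)
the rest of the Device diff is inert for this question:
  field age in record Device: tag 7 changed to 25 -> inert for the asked Device verdict: nothing fires
  field scores in record Device: tag 9 changed to 29 -> inert for the asked Device verdict: nothing fires


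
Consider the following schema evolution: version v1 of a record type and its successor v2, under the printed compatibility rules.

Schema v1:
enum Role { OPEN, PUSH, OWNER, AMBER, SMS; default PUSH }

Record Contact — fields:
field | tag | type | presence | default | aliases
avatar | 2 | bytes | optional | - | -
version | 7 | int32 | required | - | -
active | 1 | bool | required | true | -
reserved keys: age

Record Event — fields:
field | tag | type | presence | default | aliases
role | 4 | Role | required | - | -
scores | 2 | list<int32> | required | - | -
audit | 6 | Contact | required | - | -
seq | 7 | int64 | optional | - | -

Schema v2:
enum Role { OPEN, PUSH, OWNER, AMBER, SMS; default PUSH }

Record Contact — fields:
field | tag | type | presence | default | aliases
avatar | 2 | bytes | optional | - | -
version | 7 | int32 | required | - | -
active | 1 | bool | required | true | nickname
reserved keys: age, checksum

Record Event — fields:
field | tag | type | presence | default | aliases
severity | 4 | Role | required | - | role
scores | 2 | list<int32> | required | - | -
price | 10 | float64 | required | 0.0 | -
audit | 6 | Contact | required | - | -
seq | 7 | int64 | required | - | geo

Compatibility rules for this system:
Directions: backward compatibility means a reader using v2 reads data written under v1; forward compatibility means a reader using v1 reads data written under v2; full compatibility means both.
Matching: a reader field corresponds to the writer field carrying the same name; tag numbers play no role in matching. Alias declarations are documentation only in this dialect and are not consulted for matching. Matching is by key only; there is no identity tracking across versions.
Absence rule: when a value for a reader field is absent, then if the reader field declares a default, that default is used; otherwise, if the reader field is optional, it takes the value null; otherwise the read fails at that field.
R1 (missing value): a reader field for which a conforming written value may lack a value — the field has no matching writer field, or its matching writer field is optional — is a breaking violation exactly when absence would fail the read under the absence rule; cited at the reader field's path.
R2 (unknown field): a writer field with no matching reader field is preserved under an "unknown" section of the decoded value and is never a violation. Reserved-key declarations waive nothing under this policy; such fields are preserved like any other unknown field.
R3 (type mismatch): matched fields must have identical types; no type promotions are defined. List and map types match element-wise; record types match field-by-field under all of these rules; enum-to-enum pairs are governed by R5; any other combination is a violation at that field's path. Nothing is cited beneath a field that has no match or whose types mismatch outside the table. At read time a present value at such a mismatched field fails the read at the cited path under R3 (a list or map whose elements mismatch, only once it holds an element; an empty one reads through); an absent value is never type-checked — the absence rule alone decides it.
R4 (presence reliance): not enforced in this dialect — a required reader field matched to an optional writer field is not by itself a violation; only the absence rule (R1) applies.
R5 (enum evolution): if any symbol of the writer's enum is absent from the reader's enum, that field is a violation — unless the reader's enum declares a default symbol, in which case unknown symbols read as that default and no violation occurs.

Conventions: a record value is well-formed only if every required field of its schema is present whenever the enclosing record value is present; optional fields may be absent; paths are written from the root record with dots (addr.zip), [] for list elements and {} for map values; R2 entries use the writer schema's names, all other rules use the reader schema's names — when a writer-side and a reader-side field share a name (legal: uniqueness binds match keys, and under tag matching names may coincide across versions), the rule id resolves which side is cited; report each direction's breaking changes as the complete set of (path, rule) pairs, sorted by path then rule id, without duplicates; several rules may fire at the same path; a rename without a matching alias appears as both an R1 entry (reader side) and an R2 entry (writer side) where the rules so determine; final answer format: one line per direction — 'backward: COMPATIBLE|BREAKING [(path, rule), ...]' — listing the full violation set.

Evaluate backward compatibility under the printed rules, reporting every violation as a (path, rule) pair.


backward: BREAKING [(seq, R1), (severity, R1)]

each type pair in Event: writer, then reader
checking backward for Event: reader v2 against writer v1:
  no writer field matches reader severity
  scores: paired with writer scores (list<int32> -> list<int32>; writer required)
  no writer field matches reader price
  audit: paired with writer audit (Contact -> Contact; writer required)
  seq: paired with writer seq (int64 -> int64; writer optional)
  writer role: unknown to reader
  audit.avatar: paired with writer audit.avatar (bytes -> bytes; writer optional)
  audit.version: paired with writer audit.version (int32 -> int32; writer required)
  audit.active: paired with writer audit.active (bool -> bool; writer required)
  rule R1 violated at seq
  rule R1 violated at severity
  => backward verdict for Event: BREAKING, 2 violation(s)
checking off the Event differences that do not matter here:
  added field price to record Event: required float64, tag 10, default 0.0 (in v2 it sits immediately before audit) -> no rule fires on it in Event's dialect; the asked verdict holds
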